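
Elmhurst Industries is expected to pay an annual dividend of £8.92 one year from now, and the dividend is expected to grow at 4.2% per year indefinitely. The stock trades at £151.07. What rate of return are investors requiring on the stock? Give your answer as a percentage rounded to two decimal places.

10.10%

P = D₁/(r − g) ⇒ r = D₁/P + g = £8.9200/£151.07 + 0.042 = 0.059045 + 0.042 = 0.101045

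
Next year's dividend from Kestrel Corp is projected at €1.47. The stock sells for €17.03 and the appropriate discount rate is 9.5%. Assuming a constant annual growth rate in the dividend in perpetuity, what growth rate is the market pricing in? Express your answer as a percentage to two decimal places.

P = D₁/(r−g) ⇒ g = r − D₁/P = 0.095 − €1.47/€17.03 = 0.008682

0.87%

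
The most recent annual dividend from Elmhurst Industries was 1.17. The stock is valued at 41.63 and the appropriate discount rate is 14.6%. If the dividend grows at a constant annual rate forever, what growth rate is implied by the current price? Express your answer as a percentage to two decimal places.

11.47%

P = D₀(1+g)/(r−g) ⇒ P(r−g) = D₀(1+g) ⇒ g(P+D₀) = P·r − D₀
g = (P·r − D₀)/(P + D₀) = (41.63×0.146 − 1.17) / (41.63 + 1.17) = 0.114672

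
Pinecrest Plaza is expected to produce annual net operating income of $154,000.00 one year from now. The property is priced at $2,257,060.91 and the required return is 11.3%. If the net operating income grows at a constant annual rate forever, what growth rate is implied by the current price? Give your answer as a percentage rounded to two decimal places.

4.48%

P = D₁/(r−g) ⇒ g = r − D₁/P = 0.113 − $154,000.00/$2,257,060.91 = 0.044770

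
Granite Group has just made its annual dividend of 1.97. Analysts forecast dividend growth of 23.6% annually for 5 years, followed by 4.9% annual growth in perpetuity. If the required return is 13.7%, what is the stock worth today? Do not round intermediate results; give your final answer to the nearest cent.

48.39

D_1 = 2.43492
D_2 = 3.00956
D_3 = 3.71982
D_4 = 4.59769
D_5 = 5.68275
Terminal value at year 5: TV = D_5×(1+g_2)/(r−g_2) = 5.96121/0.088 = 67.74097
P_0 = D_1/(1+r)^1 + D_2/(1+r)^2 + D_3/(1+r)^3 + D_4/(1+r)^4 + D_5/(1+r)^5 + TV/(1+r)^5
    = 2.14153 + 2.32800 + 2.53070 + 2.75105 + 2.99059 + 35.64914 = 48.39100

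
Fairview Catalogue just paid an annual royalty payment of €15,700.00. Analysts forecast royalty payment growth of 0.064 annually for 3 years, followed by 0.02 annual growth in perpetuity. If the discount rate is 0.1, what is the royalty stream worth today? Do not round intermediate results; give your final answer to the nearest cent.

€225241.45

D_1 = 16704.80000
D_2 = 17773.90720
D_3 = 18911.43726
Terminal value at year 3: TV = D_3×(1+g_2)/(r−g_2) = 19289.66601/0.08 = 241120.82508
P_0 = D_1/(1+r)^1 + D_2/(1+r)^2 + D_3/(1+r)^3 + TV/(1+r)^3
    = 15186.18182 + 14689.17950 + 14208.44272 + 181157.64468 = 225241.44873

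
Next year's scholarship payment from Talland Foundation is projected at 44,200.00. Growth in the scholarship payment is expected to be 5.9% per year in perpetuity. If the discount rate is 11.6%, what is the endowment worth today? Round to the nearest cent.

775438.60

Growing perpetuity: P = D₁ / (r − g) = 44,200.0000 / (0.116 − 0.059) = 775,438.60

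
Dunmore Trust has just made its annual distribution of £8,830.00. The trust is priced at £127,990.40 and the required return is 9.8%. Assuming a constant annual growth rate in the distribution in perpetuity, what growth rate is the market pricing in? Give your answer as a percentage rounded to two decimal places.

P = D₀(1+g)/(r−g) ⇒ P(r−g) = D₀(1+g) ⇒ g(P+D₀) = P·r − D₀
g = (P·r − D₀)/(P + D₀) = (£127,990.40×0.098 − £8,830.00) / (£127,990.40 + £8,830.00) = 0.027138

2.71%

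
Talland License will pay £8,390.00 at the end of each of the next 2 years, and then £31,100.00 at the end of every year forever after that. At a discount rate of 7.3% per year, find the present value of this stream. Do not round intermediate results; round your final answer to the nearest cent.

PV of 2-year annuity: £8,390.00 × [1 − (1+0.073)^−2] / 0.073 = 15106.42918
Perpetuity value at year 2: £31,100.00 / 0.073 = 426027.39726
PV of perpetuity: 426027.39726 / (1+0.073)^2 = 370030.97921
Total PV = 15106.42918 + 370030.97921 = 385137.40839

£385137.41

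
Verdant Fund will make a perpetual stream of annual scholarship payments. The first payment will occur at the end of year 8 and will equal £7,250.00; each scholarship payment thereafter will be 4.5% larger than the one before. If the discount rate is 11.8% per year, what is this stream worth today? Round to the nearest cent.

Value at end of year 7: C₁ / (r − g) = £7,250.00 / (0.118 − 0.045) = £99,315.0685
Discount to today: PV = £99,315.0685 / (1 + 0.118)^7 = £99,315.0685 / 2.183195 = £45,490.69

£45490.69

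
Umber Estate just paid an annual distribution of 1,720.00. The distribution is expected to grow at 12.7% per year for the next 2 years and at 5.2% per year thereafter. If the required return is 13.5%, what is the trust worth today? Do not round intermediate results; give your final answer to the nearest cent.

D_1 = 1938.44000
D_2 = 2184.62188
Terminal value at year 2: TV = D_2×(1+g_2)/(r−g_2) = 2298.22222/0.083 = 27689.42431
P_0 = D_1/(1+r)^1 + D_2/(1+r)^2 + TV/(1+r)^2
    = 1707.87665 + 1695.83875 + 21494.24542 = 24897.96083

24897.96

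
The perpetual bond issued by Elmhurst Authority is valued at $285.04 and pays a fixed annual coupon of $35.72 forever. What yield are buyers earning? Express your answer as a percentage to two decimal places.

12.53%

P = C/r ⇒ r = C/P = $35.72/$285.04 = 0.125316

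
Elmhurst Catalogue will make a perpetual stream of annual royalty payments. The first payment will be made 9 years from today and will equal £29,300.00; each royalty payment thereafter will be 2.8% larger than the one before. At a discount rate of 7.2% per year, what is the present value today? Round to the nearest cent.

Value at end of year 8: C₁ / (r − g) = £29,300.00 / (0.072 − 0.028) = £665,909.0909
Discount to today: PV = £665,909.0909 / (1 + 0.072)^8 = £665,909.0909 / 1.744047 = £381,818.23

£381818.23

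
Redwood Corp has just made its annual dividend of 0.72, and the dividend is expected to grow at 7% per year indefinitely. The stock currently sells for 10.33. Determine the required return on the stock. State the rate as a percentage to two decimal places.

D₁ = 0.72 × 1.07 = 0.7704
P = D₁/(r − g) ⇒ r = D₁/P + g = 0.7704/10.33 + 0.07 = 0.074579 + 0.07 = 0.144579

14.46%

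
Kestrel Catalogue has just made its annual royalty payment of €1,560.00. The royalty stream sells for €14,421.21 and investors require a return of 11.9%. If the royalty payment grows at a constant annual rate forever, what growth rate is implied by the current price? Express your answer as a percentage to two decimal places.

0.98%

P = D₀(1+g)/(r−g) ⇒ P(r−g) = D₀(1+g) ⇒ g(P+D₀) = P·r − D₀
g = (P·r − D₀)/(P + D₀) = (€14,421.21×0.119 − €1,560.00) / (€14,421.21 + €1,560.00) = 0.009769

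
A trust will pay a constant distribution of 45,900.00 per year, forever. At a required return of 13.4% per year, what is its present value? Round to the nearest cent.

342537.31

Level perpetuity: PV = C / r = 45,900.00 / 0.134 = 342,537.31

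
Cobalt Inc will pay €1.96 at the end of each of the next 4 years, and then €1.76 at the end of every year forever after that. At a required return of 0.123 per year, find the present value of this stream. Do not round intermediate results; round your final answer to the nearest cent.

€14.91

PV of 4-year annuity: €1.96 × [1 − (1+0.123)^−4] / 0.123 = 5.91578
Perpetuity value at year 4: €1.76 / 0.123 = 14.30894
PV of perpetuity: 14.30894 / (1+0.123)^4 = 8.99681
Total PV = 5.91578 + 8.99681 = 14.91259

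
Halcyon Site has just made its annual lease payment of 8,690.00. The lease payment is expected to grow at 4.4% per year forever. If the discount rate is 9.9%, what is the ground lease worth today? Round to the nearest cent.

164952.00

D₁ = D₀ × (1 + g) = 8,690.00 × 1.044 = 9,072.3600
Growing perpetuity: P = D₁ / (r − g) = 9,072.3600 / (0.099 − 0.044) = 164,952.00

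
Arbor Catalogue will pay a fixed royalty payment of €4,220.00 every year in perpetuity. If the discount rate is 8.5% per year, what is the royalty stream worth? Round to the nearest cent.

€49647.06

Level perpetuity: PV = C / r = €4,220.00 / 0.085 = €49,647.06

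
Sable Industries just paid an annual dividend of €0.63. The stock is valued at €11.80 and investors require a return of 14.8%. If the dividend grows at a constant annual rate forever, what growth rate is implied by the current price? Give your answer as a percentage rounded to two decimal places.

P = D₀(1+g)/(r−g) ⇒ P(r−g) = D₀(1+g) ⇒ g(P+D₀) = P·r − D₀
g = (P·r − D₀)/(P + D₀) = (€11.80×0.148 − €0.63) / (€11.80 + €0.63) = 0.089815

8.98%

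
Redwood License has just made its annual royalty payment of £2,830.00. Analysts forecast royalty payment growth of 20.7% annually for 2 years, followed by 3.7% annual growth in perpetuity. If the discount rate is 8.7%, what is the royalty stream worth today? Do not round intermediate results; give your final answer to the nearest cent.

D_1 = 3415.81000
D_2 = 4122.88267
Terminal value at year 2: TV = D_2×(1+g_2)/(r−g_2) = 4275.42933/0.05 = 85508.58658
P_0 = D_1/(1+r)^1 + D_2/(1+r)^2 + TV/(1+r)^2
    = 3142.41950 + 3489.32874 + 72368.67807 = 79000.42631

£79000.43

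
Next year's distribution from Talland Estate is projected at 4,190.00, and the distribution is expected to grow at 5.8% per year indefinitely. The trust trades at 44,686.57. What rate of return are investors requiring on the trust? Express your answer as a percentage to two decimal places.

15.18%

P = D₁/(r − g) ⇒ r = D₁/P + g = 4,190.0000/44,686.57 + 0.058 = 0.093764 + 0.058 = 0.151764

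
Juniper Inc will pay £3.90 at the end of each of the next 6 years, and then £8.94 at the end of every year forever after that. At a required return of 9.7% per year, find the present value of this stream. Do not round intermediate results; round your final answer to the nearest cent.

PV of 6-year annuity: £3.90 × [1 − (1+0.097)^−6] / 0.097 = 17.13589
Perpetuity value at year 6: £8.94 / 0.097 = 92.16495
PV of perpetuity: 92.16495 / (1+0.097)^6 = 52.88421
Total PV = 17.13589 + 52.88421 = 70.02010

£70.02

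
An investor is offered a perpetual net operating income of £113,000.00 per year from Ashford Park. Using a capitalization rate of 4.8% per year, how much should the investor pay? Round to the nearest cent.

£2354166.67

Level perpetuity: PV = C / r = £113,000.00 / 0.048 = £2,354,166.67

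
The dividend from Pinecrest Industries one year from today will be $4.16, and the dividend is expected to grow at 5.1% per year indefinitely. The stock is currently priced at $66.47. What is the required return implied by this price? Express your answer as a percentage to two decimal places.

P = D₁/(r − g) ⇒ r = D₁/P + g = $4.1600/$66.47 + 0.051 = 0.062585 + 0.051 = 0.113585

11.36%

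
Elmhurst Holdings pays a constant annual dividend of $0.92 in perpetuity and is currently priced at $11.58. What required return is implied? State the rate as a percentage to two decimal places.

7.94%

P = C/r ⇒ r = C/P = $0.92/$11.58 = 0.079447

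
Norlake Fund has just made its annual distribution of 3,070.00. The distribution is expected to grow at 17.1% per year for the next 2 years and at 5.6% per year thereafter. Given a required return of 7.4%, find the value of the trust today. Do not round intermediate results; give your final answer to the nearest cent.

D_1 = 3594.97000
D_2 = 4209.70987
Terminal value at year 2: TV = D_2×(1+g_2)/(r−g_2) = 4445.45362/0.018 = 246969.64571
P_0 = D_1/(1+r)^1 + D_2/(1+r)^2 + TV/(1+r)^2
    = 3347.27188 + 3649.58601 + 214109.04579 = 221105.90368

221105.90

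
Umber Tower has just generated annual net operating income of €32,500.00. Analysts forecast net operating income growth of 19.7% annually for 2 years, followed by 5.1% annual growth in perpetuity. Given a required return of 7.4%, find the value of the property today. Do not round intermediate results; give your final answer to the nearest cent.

€1921344.43

D_1 = 38902.50000
D_2 = 46566.29250
Terminal value at year 2: TV = D_2×(1+g_2)/(r−g_2) = 48941.17342/0.023 = 2127877.10511
P_0 = D_1/(1+r)^1 + D_2/(1+r)^2 + TV/(1+r)^2
    = 36222.06704 + 40370.40433 + 1844751.95419 = 1921344.42555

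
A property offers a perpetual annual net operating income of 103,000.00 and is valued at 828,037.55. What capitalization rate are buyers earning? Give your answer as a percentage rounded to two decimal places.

P = C/r ⇒ r = C/P = 103,000.00/828,037.55 = 0.124390

12.44%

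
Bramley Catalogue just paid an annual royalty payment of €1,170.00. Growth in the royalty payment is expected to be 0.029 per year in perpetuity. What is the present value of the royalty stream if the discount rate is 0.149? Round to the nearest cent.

D₁ = D₀ × (1 + g) = €1,170.00 × 1.029 = €1,203.9300
Growing perpetuity: P = D₁ / (r − g) = €1,203.9300 / (0.149 − 0.029) = €10,032.75

€10032.75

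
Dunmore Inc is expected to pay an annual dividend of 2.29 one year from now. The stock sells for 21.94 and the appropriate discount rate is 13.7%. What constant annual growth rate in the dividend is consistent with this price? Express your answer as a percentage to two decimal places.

3.26%

P = D₁/(r−g) ⇒ g = r − D₁/P = 0.137 − 2.29/21.94 = 0.032624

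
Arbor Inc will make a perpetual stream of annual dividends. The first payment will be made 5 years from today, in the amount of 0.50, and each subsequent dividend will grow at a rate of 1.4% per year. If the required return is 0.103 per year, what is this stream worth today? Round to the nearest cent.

3.80

Value at end of year 4: C₁ / (r − g) = 0.50 / (0.103 − 0.014) = 5.6180
Discount to today: PV = 5.6180 / (1 + 0.103)^4 = 5.6180 / 1.480137 = 3.80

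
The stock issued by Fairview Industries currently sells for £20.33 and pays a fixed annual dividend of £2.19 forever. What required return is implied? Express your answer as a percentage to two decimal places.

P = C/r ⇒ r = C/P = £2.19/£20.33 = 0.107723

10.77%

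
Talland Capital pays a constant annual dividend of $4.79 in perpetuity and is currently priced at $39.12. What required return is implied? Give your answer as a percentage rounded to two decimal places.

12.24%

P = C/r ⇒ r = C/P = $4.79/$39.12 = 0.122444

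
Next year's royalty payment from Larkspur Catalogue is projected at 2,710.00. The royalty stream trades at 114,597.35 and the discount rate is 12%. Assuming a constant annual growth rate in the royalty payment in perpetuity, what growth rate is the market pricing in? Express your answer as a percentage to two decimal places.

9.64%

P = D₁/(r−g) ⇒ g = r − D₁/P = 0.12 − 2,710.00/114,597.35 = 0.096352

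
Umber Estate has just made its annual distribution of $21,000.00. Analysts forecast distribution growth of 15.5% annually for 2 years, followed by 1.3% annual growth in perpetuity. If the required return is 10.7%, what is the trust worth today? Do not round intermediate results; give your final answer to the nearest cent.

$291130.86

D_1 = 24255.00000
D_2 = 28014.52500
Terminal value at year 2: TV = D_2×(1+g_2)/(r−g_2) = 28378.71382/0.094 = 301901.21090
P_0 = D_1/(1+r)^1 + D_2/(1+r)^2 + TV/(1+r)^2
    = 21910.56911 + 22860.62088 + 246359.66972 = 291130.85971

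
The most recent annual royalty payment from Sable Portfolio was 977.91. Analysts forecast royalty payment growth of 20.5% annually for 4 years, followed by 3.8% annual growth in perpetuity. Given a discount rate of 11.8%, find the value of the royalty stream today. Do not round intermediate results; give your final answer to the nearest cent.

21857.47

D_1 = 1178.38155
D_2 = 1419.94977
D_3 = 1711.03947
D_4 = 2061.80256
Terminal value at year 4: TV = D_4×(1+g_2)/(r−g_2) = 2140.15106/0.08 = 26751.88824
P_0 = D_1/(1+r)^1 + D_2/(1+r)^2 + D_3/(1+r)^3 + D_4/(1+r)^4 + TV/(1+r)^4
    = 1054.00854 + 1136.02888 + 1224.43185 + 1319.71411 + 17123.29060 = 21857.47399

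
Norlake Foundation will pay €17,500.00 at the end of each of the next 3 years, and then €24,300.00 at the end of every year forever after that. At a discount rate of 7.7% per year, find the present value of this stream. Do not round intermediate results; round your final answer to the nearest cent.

€297964.86

PV of 3-year annuity: €17,500.00 × [1 − (1+0.077)^−3] / 0.077 = 45344.44726
Perpetuity value at year 3: €24,300.00 / 0.077 = 315584.41558
PV of perpetuity: 315584.41558 / (1+0.077)^3 = 252620.41167
Total PV = 45344.44726 + 252620.41167 = 297964.85893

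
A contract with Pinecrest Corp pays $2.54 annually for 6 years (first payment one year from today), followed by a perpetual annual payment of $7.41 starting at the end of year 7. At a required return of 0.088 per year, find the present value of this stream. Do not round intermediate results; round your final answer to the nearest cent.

$62.23

PV of 6-year annuity: $2.54 × [1 − (1+0.088)^−6] / 0.088 = 11.46250
Perpetuity value at year 6: $7.41 / 0.088 = 84.20455
PV of perpetuity: 84.20455 / (1+0.088)^6 = 50.76474
Total PV = 11.46250 + 50.76474 = 62.22724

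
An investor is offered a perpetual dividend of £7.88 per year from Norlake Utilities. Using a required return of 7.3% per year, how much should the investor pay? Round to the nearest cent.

Level perpetuity: PV = C / r = £7.88 / 0.073 = £107.95

£107.95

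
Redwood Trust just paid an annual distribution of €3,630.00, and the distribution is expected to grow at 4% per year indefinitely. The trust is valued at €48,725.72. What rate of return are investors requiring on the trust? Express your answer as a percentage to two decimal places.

11.75%

D₁ = €3,630.00 × 1.04 = €3,775.2000
P = D₁/(r − g) ⇒ r = D₁/P + g = €3,775.2000/€48,725.72 + 0.04 = 0.077479 + 0.04 = 0.117479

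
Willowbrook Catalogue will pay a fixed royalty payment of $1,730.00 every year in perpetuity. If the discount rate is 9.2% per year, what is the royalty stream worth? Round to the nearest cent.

Level perpetuity: PV = C / r = $1,730.00 / 0.092 = $18,804.35

$18804.35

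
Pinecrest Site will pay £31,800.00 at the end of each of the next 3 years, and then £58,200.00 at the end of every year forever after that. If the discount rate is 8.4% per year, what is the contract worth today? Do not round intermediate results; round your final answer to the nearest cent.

PV of 3-year annuity: £31,800.00 × [1 − (1+0.084)^−3] / 0.084 = 81363.77616
Perpetuity value at year 3: £58,200.00 / 0.084 = 692857.14286
PV of perpetuity: 692857.14286 / (1+0.084)^3 = 543946.08083
Total PV = 81363.77616 + 543946.08083 = 625309.85699

£625309.86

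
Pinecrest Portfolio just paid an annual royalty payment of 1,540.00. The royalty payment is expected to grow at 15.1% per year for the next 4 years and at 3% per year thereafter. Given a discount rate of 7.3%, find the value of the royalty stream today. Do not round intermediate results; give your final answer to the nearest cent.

56205.68

D_1 = 1772.54000
D_2 = 2040.19354
D_3 = 2348.26276
D_4 = 2702.85044
Terminal value at year 4: TV = D_4×(1+g_2)/(r−g_2) = 2783.93596/0.043 = 64742.69663
P_0 = D_1/(1+r)^1 + D_2/(1+r)^2 + D_3/(1+r)^3 + D_4/(1+r)^4 + TV/(1+r)^4
    = 1651.94781 + 1772.03348 + 1900.84859 + 2039.02771 + 48841.82651 = 56205.68410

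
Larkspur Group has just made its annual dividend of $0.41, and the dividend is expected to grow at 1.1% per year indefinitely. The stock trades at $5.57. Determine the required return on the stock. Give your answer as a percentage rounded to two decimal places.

8.54%

D₁ = $0.41 × 1.011 = $0.4145
P = D₁/(r − g) ⇒ r = D₁/P + g = $0.4145/$5.57 + 0.011 = 0.074418 + 0.011 = 0.085418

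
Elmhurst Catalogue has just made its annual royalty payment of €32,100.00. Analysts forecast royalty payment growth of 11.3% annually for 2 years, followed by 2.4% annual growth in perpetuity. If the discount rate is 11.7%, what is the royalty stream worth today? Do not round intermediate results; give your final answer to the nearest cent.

D_1 = 35727.30000
D_2 = 39764.48490
Terminal value at year 2: TV = D_2×(1+g_2)/(r−g_2) = 40718.83254/0.093 = 437836.90901
P_0 = D_1/(1+r)^1 + D_2/(1+r)^2 + TV/(1+r)^2
    = 31985.04924 + 31870.51012 + 350918.30497 = 414773.86433

€414773.86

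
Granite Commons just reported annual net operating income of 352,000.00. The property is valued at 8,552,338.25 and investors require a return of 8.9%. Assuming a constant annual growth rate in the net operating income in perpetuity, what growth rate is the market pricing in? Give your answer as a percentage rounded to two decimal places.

P = D₀(1+g)/(r−g) ⇒ P(r−g) = D₀(1+g) ⇒ g(P+D₀) = P·r − D₀
g = (P·r − D₀)/(P + D₀) = (8,552,338.25×0.089 − 352,000.00) / (8,552,338.25 + 352,000.00) = 0.045950

4.60%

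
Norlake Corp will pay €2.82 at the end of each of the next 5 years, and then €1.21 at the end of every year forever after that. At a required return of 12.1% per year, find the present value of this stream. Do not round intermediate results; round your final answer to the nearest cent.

PV of 5-year annuity: €2.82 × [1 − (1+0.121)^−5] / 0.121 = 10.14034
Perpetuity value at year 5: €1.21 / 0.121 = 10.00000
PV of perpetuity: 10.00000 / (1+0.121)^5 = 5.64900
Total PV = 10.14034 + 5.64900 = 15.78934

€15.79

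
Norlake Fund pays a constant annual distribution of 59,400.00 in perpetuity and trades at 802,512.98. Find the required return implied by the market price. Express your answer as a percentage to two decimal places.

P = C/r ⇒ r = C/P = 59,400.00/802,512.98 = 0.074017

7.40%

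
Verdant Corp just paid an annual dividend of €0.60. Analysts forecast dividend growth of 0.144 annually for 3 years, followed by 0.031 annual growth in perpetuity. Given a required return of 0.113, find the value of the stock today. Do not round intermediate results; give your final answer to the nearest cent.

D_1 = 0.68640
D_2 = 0.78524
D_3 = 0.89832
Terminal value at year 3: TV = D_3×(1+g_2)/(r−g_2) = 0.92616/0.082 = 11.29469
P_0 = D_1/(1+r)^1 + D_2/(1+r)^2 + D_3/(1+r)^3 + TV/(1+r)^3
    = 0.61671 + 0.63389 + 0.65154 + 8.19198 = 10.09412

€10.09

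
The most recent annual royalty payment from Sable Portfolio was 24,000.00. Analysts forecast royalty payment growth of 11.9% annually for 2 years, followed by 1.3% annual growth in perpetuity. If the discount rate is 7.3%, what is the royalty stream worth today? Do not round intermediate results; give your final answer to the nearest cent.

D_1 = 26856.00000
D_2 = 30051.86400
Terminal value at year 2: TV = D_2×(1+g_2)/(r−g_2) = 30442.53823/0.06 = 507375.63720
P_0 = D_1/(1+r)^1 + D_2/(1+r)^2 + TV/(1+r)^2
    = 25028.89096 + 26101.89095 + 440686.92546 = 491817.70736

491817.71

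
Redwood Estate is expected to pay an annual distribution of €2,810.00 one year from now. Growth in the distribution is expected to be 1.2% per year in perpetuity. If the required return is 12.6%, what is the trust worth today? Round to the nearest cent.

€24649.12

Growing perpetuity: P = D₁ / (r − g) = €2,810.0000 / (0.126 − 0.012) = €24,649.12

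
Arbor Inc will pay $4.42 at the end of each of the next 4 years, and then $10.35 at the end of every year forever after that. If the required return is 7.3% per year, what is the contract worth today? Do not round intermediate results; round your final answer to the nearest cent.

PV of 4-year annuity: $4.42 × [1 − (1+0.073)^−4] / 0.073 = 14.87064
Perpetuity value at year 4: $10.35 / 0.073 = 141.78082
PV of perpetuity: 141.78082 / (1+0.073)^4 = 106.95931
Total PV = 14.87064 + 106.95931 = 121.82995

$121.83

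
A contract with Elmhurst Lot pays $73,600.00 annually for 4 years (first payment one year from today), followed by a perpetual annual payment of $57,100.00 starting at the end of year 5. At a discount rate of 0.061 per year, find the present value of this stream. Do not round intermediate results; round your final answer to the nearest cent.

PV of 4-year annuity: $73,600.00 × [1 − (1+0.061)^−4] / 0.061 = 254448.87407
Perpetuity value at year 4: $57,100.00 / 0.061 = 936065.57377
PV of perpetuity: 936065.57377 / (1+0.061)^4 = 738660.26522
Total PV = 254448.87407 + 738660.26522 = 993109.13929

$993109.14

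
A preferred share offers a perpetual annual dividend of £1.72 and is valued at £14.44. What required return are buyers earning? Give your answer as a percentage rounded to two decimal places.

11.91%

P = C/r ⇒ r = C/P = £1.72/£14.44 = 0.119114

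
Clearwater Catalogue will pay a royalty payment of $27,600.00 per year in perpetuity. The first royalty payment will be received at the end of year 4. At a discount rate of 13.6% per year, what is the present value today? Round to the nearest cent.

$138431.58

Value at end of year 3: C / r = $27,600.00 / 0.136 = $202,941.1765
Discount to today: PV = $202,941.1765 / (1 + 0.136)^3 = $202,941.1765 / 1.466003 = $138,431.58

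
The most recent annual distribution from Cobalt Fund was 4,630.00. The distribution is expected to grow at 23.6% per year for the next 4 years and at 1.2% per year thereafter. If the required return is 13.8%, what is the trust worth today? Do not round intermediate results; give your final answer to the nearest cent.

D_1 = 5722.68000
D_2 = 7073.23248
D_3 = 8742.51535
D_4 = 10805.74897
Terminal value at year 4: TV = D_4×(1+g_2)/(r−g_2) = 10935.41795/0.126 = 86789.03138
P_0 = D_1/(1+r)^1 + D_2/(1+r)^2 + D_3/(1+r)^3 + D_4/(1+r)^4 + TV/(1+r)^4
    = 5028.71705 + 5461.77001 + 5932.11576 + 6442.96580 + 51748.26496 = 74613.83357

74613.83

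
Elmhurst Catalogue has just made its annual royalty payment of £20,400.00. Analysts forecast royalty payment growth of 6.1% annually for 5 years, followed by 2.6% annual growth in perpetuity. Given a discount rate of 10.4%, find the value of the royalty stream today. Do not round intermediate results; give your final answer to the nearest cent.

£310678.52

D_1 = 21644.40000
D_2 = 22964.70840
D_3 = 24365.55561
D_4 = 25851.85450
D_5 = 27428.81763
Terminal value at year 5: TV = D_5×(1+g_2)/(r−g_2) = 28141.96689/0.078 = 360794.44728
P_0 = D_1/(1+r)^1 + D_2/(1+r)^2 + D_3/(1+r)^3 + D_4/(1+r)^4 + D_5/(1+r)^5 + TV/(1+r)^5
    = 19605.43478 + 18841.81730 + 18107.94217 + 17402.65095 + 16724.83030 + 219995.84477 = 310678.52029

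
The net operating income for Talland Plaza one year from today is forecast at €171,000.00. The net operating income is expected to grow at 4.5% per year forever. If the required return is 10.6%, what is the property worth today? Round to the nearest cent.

Growing perpetuity: P = D₁ / (r − g) = €171,000.0000 / (0.106 − 0.045) = €2,803,278.69

€2803278.69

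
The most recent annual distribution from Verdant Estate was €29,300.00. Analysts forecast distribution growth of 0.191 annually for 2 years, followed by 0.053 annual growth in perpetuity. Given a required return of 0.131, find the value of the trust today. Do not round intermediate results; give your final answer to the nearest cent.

€501976.97

D_1 = 34896.30000
D_2 = 41561.49330
Terminal value at year 2: TV = D_2×(1+g_2)/(r−g_2) = 43764.25244/0.078 = 561080.15955
P_0 = D_1/(1+r)^1 + D_2/(1+r)^2 + TV/(1+r)^2
    = 30854.37666 + 32491.21362 + 438631.38381 = 501976.97409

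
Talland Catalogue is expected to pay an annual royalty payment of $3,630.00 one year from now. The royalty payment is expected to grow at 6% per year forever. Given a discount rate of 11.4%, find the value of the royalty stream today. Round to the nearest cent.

$67222.22

Growing perpetuity: P = D₁ / (r − g) = $3,630.0000 / (0.114 − 0.06) = $67,222.22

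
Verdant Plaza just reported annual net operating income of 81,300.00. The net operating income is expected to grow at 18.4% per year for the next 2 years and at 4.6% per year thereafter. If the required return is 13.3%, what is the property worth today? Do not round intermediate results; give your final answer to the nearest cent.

D_1 = 96259.20000
D_2 = 113970.89280
Terminal value at year 2: TV = D_2×(1+g_2)/(r−g_2) = 119213.55387/0.087 = 1370270.73412
P_0 = D_1/(1+r)^1 + D_2/(1+r)^2 + TV/(1+r)^2
    = 84959.57635 + 88783.88208 + 1067447.59371 = 1241191.05214

1241191.05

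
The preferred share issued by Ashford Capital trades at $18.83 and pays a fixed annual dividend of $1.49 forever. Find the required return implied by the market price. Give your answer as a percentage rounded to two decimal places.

P = C/r ⇒ r = C/P = $1.49/$18.83 = 0.079129

7.91%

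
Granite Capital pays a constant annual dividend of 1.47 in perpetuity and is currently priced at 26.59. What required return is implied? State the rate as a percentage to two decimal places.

5.53%

P = C/r ⇒ r = C/P = 1.47/26.59 = 0.055284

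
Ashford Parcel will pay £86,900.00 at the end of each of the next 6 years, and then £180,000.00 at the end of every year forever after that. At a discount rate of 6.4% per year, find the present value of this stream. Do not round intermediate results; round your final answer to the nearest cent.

£2360394.58

PV of 6-year annuity: £86,900.00 × [1 − (1+0.064)^−6] / 0.064 = 421997.42981
Perpetuity value at year 6: £180,000.00 / 0.064 = 2812500.00000
PV of perpetuity: 2812500.00000 / (1+0.064)^6 = 1938397.15345
Total PV = 421997.42981 + 1938397.15345 = 2360394.58326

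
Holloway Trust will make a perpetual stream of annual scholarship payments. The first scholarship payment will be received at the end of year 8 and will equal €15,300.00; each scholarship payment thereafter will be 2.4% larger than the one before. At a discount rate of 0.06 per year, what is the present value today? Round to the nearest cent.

Value at end of year 7: C₁ / (r − g) = €15,300.00 / (0.06 − 0.024) = €425,000.0000
Discount to today: PV = €425,000.0000 / (1 + 0.06)^7 = €425,000.0000 / 1.503630 = €282,649.27

€282649.27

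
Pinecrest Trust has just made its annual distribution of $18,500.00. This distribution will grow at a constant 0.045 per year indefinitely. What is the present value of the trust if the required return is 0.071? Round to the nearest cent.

$743557.69

D₁ = D₀ × (1 + g) = $18,500.00 × 1.045 = $19,332.5000
Growing perpetuity: P = D₁ / (r − g) = $19,332.5000 / (0.071 − 0.045) = $743,557.69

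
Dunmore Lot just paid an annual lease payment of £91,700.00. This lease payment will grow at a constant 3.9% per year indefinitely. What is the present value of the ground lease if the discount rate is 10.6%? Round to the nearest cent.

D₁ = D₀ × (1 + g) = £91,700.00 × 1.039 = £95,276.3000
Growing perpetuity: P = D₁ / (r − g) = £95,276.3000 / (0.106 − 0.039) = £1,422,034.33

£1422034.33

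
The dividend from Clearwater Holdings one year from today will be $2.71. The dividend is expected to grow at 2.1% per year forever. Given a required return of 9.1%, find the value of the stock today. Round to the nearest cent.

Growing perpetuity: P = D₁ / (r − g) = $2.7100 / (0.091 − 0.021) = $38.71

$38.71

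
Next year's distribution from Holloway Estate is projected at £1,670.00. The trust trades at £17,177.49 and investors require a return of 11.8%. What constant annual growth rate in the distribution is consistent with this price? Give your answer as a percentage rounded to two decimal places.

2.08%

P = D₁/(r−g) ⇒ g = r − D₁/P = 0.118 − £1,670.00/£17,177.49 = 0.020780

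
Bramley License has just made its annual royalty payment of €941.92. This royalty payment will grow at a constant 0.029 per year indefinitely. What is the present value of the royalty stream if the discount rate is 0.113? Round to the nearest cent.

€11538.52

D₁ = D₀ × (1 + g) = €941.92 × 1.029 = €969.2357
Growing perpetuity: P = D₁ / (r − g) = €969.2357 / (0.113 − 0.029) = €11,538.52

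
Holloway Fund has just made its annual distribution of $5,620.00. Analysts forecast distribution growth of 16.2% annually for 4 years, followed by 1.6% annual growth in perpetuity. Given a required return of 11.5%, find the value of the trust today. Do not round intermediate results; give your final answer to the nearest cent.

D_1 = 6530.44000
D_2 = 7588.37128
D_3 = 8817.68743
D_4 = 10246.15279
Terminal value at year 4: TV = D_4×(1+g_2)/(r−g_2) = 10410.09124/0.099 = 105152.43672
P_0 = D_1/(1+r)^1 + D_2/(1+r)^2 + D_3/(1+r)^3 + D_4/(1+r)^4 + TV/(1+r)^4
    = 5856.89686 + 6103.77951 + 6361.06887 + 6629.20361 + 68033.03908 = 92983.98793

$92983.99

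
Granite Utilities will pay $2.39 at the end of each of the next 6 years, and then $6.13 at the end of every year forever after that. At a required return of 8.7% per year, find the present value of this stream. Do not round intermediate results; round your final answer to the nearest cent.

PV of 6-year annuity: $2.39 × [1 − (1+0.087)^−6] / 0.087 = 10.81792
Perpetuity value at year 6: $6.13 / 0.087 = 70.45977
PV of perpetuity: 70.45977 / (1+0.087)^6 = 42.71338
Total PV = 10.81792 + 42.71338 = 53.53130

$53.53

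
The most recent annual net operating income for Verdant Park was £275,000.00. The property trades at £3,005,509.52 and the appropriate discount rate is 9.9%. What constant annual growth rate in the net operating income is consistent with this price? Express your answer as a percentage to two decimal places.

0.69%

P = D₀(1+g)/(r−g) ⇒ P(r−g) = D₀(1+g) ⇒ g(P+D₀) = P·r − D₀
g = (P·r − D₀)/(P + D₀) = (£3,005,509.52×0.099 − £275,000.00) / (£3,005,509.52 + £275,000.00) = 0.006873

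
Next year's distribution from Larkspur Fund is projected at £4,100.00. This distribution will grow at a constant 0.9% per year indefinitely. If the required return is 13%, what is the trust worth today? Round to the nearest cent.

£33884.30

Growing perpetuity: P = D₁ / (r − g) = £4,100.0000 / (0.13 − 0.009) = £33,884.30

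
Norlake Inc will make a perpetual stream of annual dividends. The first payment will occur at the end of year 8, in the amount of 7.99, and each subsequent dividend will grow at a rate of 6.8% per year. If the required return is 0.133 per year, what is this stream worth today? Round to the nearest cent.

51.29

Value at end of year 7: C₁ / (r − g) = 7.99 / (0.133 − 0.068) = 122.9231
Discount to today: PV = 122.9231 / (1 + 0.133)^7 = 122.9231 / 2.396676 = 51.29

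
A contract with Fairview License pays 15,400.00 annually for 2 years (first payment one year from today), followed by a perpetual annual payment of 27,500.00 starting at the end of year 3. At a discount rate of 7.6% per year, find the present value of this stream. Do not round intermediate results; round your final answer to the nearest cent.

340145.68

PV of 2-year annuity: 15,400.00 × [1 − (1+0.076)^−2] / 0.076 = 27613.63165
Perpetuity value at year 2: 27,500.00 / 0.076 = 361842.10526
PV of perpetuity: 361842.10526 / (1+0.076)^2 = 312532.04874
Total PV = 27613.63165 + 312532.04874 = 340145.68039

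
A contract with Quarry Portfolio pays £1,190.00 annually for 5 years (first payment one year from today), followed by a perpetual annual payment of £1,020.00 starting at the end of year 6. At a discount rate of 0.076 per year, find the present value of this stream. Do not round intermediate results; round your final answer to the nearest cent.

PV of 5-year annuity: £1,190.00 × [1 − (1+0.076)^−5] / 0.076 = 4801.84030
Perpetuity value at year 5: £1,020.00 / 0.076 = 13421.05263
PV of perpetuity: 13421.05263 / (1+0.076)^5 = 9305.18952
Total PV = 4801.84030 + 9305.18952 = 14107.02982

£14107.03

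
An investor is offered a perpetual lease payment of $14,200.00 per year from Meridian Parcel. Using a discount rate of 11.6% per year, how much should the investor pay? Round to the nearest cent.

Level perpetuity: PV = C / r = $14,200.00 / 0.116 = $122,413.79

$122413.79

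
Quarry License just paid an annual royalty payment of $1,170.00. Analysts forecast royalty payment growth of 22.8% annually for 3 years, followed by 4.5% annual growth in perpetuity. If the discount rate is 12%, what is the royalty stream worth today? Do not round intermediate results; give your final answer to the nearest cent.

D_1 = 1436.76000
D_2 = 1764.34128
D_3 = 2166.61109
Terminal value at year 3: TV = D_3×(1+g_2)/(r−g_2) = 2264.10859/0.075 = 30188.11455
P_0 = D_1/(1+r)^1 + D_2/(1+r)^2 + D_3/(1+r)^3 + TV/(1+r)^3
    = 1282.82143 + 1406.52207 + 1542.15098 + 21487.30365 = 25718.79813

$25718.80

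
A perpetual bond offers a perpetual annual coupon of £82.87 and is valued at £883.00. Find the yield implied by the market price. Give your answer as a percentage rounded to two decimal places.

9.39%

P = C/r ⇒ r = C/P = £82.87/£883.00 = 0.093851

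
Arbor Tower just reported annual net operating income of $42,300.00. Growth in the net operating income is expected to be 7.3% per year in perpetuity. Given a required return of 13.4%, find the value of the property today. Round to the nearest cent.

$744063.93

D₁ = D₀ × (1 + g) = $42,300.00 × 1.073 = $45,387.9000
Growing perpetuity: P = D₁ / (r − g) = $45,387.9000 / (0.134 − 0.073) = $744,063.93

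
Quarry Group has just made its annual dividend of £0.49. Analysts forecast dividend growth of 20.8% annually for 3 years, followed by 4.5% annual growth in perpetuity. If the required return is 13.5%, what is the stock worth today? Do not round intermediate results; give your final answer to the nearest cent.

£8.53

D_1 = 0.59192
D_2 = 0.71504
D_3 = 0.86377
Terminal value at year 3: TV = D_3×(1+g_2)/(r−g_2) = 0.90264/0.09 = 10.02930
P_0 = D_1/(1+r)^1 + D_2/(1+r)^2 + D_3/(1+r)^3 + TV/(1+r)^3
    = 0.52152 + 0.55506 + 0.59076 + 6.85935 = 8.52668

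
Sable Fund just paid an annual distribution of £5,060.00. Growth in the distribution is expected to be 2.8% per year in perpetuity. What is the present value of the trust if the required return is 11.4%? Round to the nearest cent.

D₁ = D₀ × (1 + g) = £5,060.00 × 1.028 = £5,201.6800
Growing perpetuity: P = D₁ / (r − g) = £5,201.6800 / (0.114 − 0.028) = £60,484.65

£60484.65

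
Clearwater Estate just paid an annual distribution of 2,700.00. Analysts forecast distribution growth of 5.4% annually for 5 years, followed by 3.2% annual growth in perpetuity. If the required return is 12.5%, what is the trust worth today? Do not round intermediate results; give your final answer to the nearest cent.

32776.39

D_1 = 2845.80000
D_2 = 2999.47320
D_3 = 3161.44475
D_4 = 3332.16277
D_5 = 3512.09956
Terminal value at year 5: TV = D_5×(1+g_2)/(r−g_2) = 3624.48674/0.093 = 38972.97575
P_0 = D_1/(1+r)^1 + D_2/(1+r)^2 + D_3/(1+r)^3 + D_4/(1+r)^4 + D_5/(1+r)^5 + TV/(1+r)^5
    = 2529.60000 + 2369.95413 + 2220.38369 + 2080.25281 + 1948.96575 + 21627.23280 = 32776.38918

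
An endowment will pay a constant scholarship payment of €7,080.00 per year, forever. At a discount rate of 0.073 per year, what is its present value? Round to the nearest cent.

Level perpetuity: PV = C / r = €7,080.00 / 0.073 = €96,986.30

€96986.30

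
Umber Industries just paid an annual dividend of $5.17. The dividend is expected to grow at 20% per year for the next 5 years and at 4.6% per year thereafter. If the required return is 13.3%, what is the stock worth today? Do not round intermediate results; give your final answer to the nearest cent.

$113.66

D_1 = 6.20400
D_2 = 7.44480
D_3 = 8.93376
D_4 = 10.72051
D_5 = 12.86461
Terminal value at year 5: TV = D_5×(1+g_2)/(r−g_2) = 13.45639/0.087 = 154.67111
P_0 = D_1/(1+r)^1 + D_2/(1+r)^2 + D_3/(1+r)^3 + D_4/(1+r)^4 + D_5/(1+r)^5 + TV/(1+r)^5
    = 5.47573 + 5.79954 + 6.14249 + 6.50573 + 6.89044 + 82.84373 = 113.65766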